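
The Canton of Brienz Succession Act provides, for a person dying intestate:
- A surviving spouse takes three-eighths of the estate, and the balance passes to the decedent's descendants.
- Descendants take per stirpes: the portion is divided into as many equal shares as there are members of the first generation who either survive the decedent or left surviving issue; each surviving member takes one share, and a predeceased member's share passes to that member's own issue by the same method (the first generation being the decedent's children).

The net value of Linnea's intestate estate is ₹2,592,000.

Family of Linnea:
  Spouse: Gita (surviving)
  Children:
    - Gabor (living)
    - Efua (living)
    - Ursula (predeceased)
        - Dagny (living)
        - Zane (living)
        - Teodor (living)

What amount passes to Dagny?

Dagny receives ₹180,000.

Gita takes three-eighths of ₹2,592,000 = ₹972,000. The remaining ₹1,620,000 passes to the descendants.
The descendants' portion (₹1,620,000) is divided into 3 shares of ₹540,000: Gabor and Efua each take ₹540,000; Ursula's ₹540,000 share passes to Ursula's issue.
Ursula's share (₹540,000) is divided into 3 shares of ₹180,000: Dagny, Zane, and Teodor each take ₹180,000.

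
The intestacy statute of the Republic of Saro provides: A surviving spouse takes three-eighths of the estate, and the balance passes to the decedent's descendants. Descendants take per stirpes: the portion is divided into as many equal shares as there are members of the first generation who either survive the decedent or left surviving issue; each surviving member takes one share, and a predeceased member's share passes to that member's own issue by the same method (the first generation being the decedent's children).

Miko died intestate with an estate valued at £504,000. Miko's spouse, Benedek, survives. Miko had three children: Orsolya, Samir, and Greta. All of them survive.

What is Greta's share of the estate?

Benedek takes three-eighths of £504,000 = £189,000. The remaining £315,000 passes to the descendants.
The descendants' portion (£315,000) is divided into 3 shares of £105,000: Orsolya, Samir, and Greta each take £105,000.

Greta receives £105,000.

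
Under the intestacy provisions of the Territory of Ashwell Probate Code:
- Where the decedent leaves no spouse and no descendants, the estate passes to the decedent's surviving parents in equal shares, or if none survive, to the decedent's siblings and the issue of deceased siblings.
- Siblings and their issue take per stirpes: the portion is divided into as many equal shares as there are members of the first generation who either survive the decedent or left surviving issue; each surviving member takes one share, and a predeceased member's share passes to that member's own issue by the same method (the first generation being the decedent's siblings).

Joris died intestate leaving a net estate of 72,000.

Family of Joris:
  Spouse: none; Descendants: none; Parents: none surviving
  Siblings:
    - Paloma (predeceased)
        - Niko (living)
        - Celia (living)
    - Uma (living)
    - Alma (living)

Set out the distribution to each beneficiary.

The entire 72,000 passes to the siblings and their issue.
That amount (72,000) is divided into 3 shares of 24,000: Uma and Alma each take 24,000; Paloma's 24,000 share passes to Paloma's issue.
Paloma's share (24,000) is divided into 2 shares of 12,000: Niko and Celia each take 12,000.

Niko: 12,000; Celia: 12,000; Uma: 24,000; Alma: 24,000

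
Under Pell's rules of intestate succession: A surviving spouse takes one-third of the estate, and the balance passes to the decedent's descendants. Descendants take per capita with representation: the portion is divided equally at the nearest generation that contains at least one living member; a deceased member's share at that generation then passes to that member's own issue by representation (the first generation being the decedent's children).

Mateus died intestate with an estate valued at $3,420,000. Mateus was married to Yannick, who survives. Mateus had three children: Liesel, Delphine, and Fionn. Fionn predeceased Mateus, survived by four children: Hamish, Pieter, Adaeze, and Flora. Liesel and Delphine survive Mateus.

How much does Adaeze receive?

Yannick takes one-third of $3,420,000 = $1,140,000. The remaining $2,280,000 passes to the descendants.
The descendants' portion ($2,280,000) is divided into 3 shares of $760,000: Liesel and Delphine each take $760,000; Fionn's $760,000 share passes to Fionn's issue.
Fionn's share ($760,000) is divided into 4 shares of $190,000: Hamish, Pieter, Adaeze, and Flora each take $190,000.

Adaeze receives $190,000.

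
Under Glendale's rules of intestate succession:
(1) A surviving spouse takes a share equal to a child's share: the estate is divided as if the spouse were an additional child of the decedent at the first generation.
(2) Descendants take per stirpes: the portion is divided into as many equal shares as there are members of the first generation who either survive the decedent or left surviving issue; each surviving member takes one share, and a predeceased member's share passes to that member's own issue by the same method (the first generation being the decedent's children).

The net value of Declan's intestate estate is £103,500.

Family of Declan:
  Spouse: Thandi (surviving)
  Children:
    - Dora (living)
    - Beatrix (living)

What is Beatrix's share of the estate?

The spouse counts as an additional share at the children's level, so there are 3 primary shares of £34,500. Thandi takes one such share (£34,500).
The children's combined portion (£69,000) is divided into 2 shares of £34,500: Dora and Beatrix each take £34,500.

Beatrix receives £34,500.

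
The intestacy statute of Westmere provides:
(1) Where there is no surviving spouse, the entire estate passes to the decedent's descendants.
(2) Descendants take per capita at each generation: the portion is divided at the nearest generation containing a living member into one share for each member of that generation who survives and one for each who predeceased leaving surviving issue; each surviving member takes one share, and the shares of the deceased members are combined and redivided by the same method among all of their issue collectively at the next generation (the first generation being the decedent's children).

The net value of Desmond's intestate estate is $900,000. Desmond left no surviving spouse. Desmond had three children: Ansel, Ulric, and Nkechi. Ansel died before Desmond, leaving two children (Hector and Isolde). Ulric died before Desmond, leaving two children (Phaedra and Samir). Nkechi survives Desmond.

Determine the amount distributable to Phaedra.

The entire $900,000 passes to the descendants.
That amount ($900,000) is divided at the children's generation into 3 shares of $300,000. Nkechi takes $300,000. The 2 shares of the deceased (Ansel and Ulric) are combined into a pool of $600,000.
That pool ($600,000) is divided at the grandchildren's generation equally among Hector, Isolde, Phaedra, and Samir: $150,000 each.

Phaedra receives $150,000.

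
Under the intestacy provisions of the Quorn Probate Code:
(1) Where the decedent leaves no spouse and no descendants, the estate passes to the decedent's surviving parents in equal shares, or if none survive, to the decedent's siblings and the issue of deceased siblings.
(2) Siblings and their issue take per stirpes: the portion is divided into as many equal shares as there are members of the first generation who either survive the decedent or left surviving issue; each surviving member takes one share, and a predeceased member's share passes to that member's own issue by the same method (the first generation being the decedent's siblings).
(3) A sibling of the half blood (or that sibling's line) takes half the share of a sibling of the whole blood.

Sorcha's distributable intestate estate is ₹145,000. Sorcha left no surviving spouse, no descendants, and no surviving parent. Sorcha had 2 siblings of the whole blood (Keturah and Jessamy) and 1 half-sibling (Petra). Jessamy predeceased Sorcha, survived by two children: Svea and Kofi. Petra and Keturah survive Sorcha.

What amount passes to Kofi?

Kofi receives ₹29,000.

The entire ₹145,000 passes to the siblings and their issue.
Counting each half-blood sibling's line as half a unit, there are 5/2 units in ₹145,000, so one unit is ₹58,000. Whole-blood lines (Keturah and Jessamy) take ₹58,000 each; half-blood lines (Petra) take ₹29,000 each.
Jessamy's share (₹58,000) is divided into 2 shares of ₹29,000: Svea and Kofi each take ₹29,000.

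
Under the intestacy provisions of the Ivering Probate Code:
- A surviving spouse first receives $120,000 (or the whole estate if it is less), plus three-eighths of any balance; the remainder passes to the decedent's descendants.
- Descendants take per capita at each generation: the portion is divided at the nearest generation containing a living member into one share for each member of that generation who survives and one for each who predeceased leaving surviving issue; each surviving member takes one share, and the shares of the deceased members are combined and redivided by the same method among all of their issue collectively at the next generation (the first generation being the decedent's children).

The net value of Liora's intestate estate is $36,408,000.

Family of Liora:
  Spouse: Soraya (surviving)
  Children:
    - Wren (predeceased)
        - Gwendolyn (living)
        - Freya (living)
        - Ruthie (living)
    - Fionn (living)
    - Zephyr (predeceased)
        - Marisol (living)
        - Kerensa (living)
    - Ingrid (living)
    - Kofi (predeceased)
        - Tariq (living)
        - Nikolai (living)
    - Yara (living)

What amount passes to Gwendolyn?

Soraya first takes $120,000, leaving a balance of $36,288,000. Soraya then takes three-eighths of the balance ($13,608,000), for a total of $13,728,000. The remaining $22,680,000 passes to the descendants.
The descendants' portion ($22,680,000) is divided at the children's generation into 6 shares of $3,780,000. Fionn, Ingrid, and Yara each take $3,780,000. The 3 shares of the deceased (Wren, Zephyr, and Kofi) are combined into a pool of $11,340,000.
That pool ($11,340,000) is divided at the grandchildren's generation equally among Gwendolyn, Freya, Ruthie, Marisol, Kerensa, Tariq, and Nikolai: $1,620,000 each.

Gwendolyn receives $1,620,000.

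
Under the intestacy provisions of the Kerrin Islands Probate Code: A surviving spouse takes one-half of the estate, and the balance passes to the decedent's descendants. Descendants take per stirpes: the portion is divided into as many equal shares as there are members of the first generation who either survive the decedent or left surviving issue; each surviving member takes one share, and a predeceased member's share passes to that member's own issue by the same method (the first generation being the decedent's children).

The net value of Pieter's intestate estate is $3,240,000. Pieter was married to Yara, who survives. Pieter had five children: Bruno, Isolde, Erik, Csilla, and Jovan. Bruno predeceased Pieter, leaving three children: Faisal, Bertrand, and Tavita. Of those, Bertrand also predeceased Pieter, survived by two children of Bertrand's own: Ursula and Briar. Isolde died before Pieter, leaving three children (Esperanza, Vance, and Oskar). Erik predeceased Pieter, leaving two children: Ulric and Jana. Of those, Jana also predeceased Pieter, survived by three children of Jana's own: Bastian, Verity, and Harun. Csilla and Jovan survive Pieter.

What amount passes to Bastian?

Bastian receives $54,000.

Yara takes one-half of $3,240,000 = $1,620,000. The remaining $1,620,000 passes to the descendants.
The descendants' portion ($1,620,000) is divided into 5 shares of $324,000: Csilla and Jovan each take $324,000; Bruno's $324,000 share passes to Bruno's issue; Isolde's $324,000 share passes to Isolde's issue; Erik's $324,000 share passes to Erik's issue.
Bruno's share ($324,000) is divided into 3 shares of $108,000: Faisal and Tavita each take $108,000; Bertrand's $108,000 share passes to Bertrand's issue.
Bertrand's share ($108,000) is divided into 2 shares of $54,000: Ursula and Briar each take $54,000.
Isolde's share ($324,000) is divided into 3 shares of $108,000: Esperanza, Vance, and Oskar each take $108,000.
Erik's share ($324,000) is divided into 2 shares of $162,000: Ulric takes $162,000; Jana's $162,000 share passes to Jana's issue.
Jana's share ($162,000) is divided into 3 shares of $54,000: Bastian, Verity, and Harun each take $54,000.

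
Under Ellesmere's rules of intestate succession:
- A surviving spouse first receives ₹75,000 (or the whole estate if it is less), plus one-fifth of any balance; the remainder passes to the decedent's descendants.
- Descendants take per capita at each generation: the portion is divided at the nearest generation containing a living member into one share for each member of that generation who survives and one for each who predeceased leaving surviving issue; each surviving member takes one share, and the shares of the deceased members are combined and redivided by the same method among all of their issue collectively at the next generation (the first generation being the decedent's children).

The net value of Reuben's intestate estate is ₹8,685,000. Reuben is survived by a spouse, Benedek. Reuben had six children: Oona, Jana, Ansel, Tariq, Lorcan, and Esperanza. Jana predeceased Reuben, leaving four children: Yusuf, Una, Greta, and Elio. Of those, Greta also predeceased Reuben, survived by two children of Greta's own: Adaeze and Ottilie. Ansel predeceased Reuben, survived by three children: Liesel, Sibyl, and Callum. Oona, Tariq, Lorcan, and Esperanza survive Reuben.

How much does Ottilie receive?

Benedek first takes ₹75,000, leaving a balance of ₹8,610,000. Benedek then takes one-fifth of the balance (₹1,722,000), for a total of ₹1,797,000. The remaining ₹6,888,000 passes to the descendants.
The descendants' portion (₹6,888,000) is divided at the children's generation into 6 shares of ₹1,148,000. Oona, Tariq, Lorcan, and Esperanza each take ₹1,148,000. The 2 shares of the deceased (Jana and Ansel) are combined into a pool of ₹2,296,000.
That pool (₹2,296,000) is divided at the grandchildren's generation into 7 shares of ₹328,000. Yusuf, Una, Elio, Liesel, Sibyl, and Callum each take ₹328,000. The remaining share for the deceased Greta (₹328,000) is carried to the next generation.
That pool (₹328,000) is divided at the great-grandchildren's generation equally among Adaeze and Ottilie: ₹164,000 each.

Ottilie receives ₹164,000.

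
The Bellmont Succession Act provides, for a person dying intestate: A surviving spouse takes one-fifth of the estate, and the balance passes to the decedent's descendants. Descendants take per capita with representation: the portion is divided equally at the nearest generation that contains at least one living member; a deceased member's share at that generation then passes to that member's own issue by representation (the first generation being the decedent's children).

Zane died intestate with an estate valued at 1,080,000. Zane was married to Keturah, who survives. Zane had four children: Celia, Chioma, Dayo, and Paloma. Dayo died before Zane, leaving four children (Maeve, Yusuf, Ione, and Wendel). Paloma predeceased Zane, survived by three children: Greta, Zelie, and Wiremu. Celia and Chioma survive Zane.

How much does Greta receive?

Greta receives 72,000.

Keturah takes one-fifth of 1,080,000 = 216,000. The remaining 864,000 passes to the descendants.
The descendants' portion (864,000) is divided into 4 shares of 216,000: Celia and Chioma each take 216,000; Dayo's 216,000 share passes to Dayo's issue; Paloma's 216,000 share passes to Paloma's issue.
Dayo's share (216,000) is divided into 4 shares of 54,000: Maeve, Yusuf, Ione, and Wendel each take 54,000.
Paloma's share (216,000) is divided into 3 shares of 72,000: Greta, Zelie, and Wiremu each take 72,000.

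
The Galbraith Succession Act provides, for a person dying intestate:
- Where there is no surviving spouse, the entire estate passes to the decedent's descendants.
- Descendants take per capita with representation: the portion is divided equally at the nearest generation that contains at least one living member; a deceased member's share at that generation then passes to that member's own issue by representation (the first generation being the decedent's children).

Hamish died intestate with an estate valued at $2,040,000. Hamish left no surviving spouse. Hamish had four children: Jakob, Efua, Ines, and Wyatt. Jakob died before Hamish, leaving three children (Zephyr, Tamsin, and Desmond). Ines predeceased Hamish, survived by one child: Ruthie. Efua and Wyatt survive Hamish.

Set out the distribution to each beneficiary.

Zephyr: $170,000; Tamsin: $170,000; Desmond: $170,000; Efua: $510,000; Ruthie: $510,000; Wyatt: $510,000

The entire $2,040,000 passes to the descendants.
That amount ($2,040,000) is divided into 4 shares of $510,000: Efua and Wyatt each take $510,000; Jakob's $510,000 share passes to Jakob's issue; Ines's $510,000 share passes to Ines's issue.
Jakob's share ($510,000) is divided into 3 shares of $170,000: Zephyr, Tamsin, and Desmond each take $170,000.
Ines's share ($510,000) passes entirely to Ruthie.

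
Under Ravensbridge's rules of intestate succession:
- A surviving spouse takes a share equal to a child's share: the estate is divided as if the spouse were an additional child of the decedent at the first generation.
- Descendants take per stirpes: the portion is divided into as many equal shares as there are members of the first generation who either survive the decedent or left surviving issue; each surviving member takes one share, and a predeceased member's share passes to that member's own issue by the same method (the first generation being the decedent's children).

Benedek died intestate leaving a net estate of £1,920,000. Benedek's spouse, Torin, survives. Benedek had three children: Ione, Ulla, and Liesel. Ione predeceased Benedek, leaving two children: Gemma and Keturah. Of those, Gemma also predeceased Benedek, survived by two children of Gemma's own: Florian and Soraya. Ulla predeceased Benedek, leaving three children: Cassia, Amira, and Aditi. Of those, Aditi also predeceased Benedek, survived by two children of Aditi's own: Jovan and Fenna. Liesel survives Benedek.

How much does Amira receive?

Amira receives £160,000.

The spouse counts as an additional share at the children's level, so there are 4 primary shares of £480,000. Torin takes one such share (£480,000).
The children's combined portion (£1,440,000) is divided into 3 shares of £480,000: Liesel takes £480,000; Ione's £480,000 share passes to Ione's issue; Ulla's £480,000 share passes to Ulla's issue.
Ione's share (£480,000) is divided into 2 shares of £240,000: Keturah takes £240,000; Gemma's £240,000 share passes to Gemma's issue.
Gemma's share (£240,000) is divided into 2 shares of £120,000: Florian and Soraya each take £120,000.
Ulla's share (£480,000) is divided into 3 shares of £160,000: Cassia and Amira each take £160,000; Aditi's £160,000 share passes to Aditi's issue.
Aditi's share (£160,000) is divided into 2 shares of £80,000: Jovan and Fenna each take £80,000.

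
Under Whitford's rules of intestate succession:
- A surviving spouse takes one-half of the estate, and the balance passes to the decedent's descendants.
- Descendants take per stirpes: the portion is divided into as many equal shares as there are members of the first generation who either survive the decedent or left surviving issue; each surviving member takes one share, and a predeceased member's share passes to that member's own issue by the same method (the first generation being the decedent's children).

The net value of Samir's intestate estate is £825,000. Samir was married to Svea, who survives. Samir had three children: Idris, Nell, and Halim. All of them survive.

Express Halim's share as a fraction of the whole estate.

Halim receives 1/6 of the estate.

Svea takes one-half of £825,000 = £412,500. The remaining £412,500 passes to the descendants.
The descendants' portion (£412,500) is divided into 3 shares of £137,500: Idris, Nell, and Halim each take £137,500.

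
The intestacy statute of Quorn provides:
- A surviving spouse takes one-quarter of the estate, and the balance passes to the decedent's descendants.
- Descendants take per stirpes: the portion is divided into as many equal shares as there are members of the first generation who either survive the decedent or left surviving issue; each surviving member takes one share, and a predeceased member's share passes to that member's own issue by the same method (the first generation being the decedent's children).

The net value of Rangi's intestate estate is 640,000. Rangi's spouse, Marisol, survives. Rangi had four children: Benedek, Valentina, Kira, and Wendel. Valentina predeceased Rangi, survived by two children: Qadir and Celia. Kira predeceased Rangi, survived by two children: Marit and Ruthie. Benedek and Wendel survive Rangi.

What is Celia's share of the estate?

Celia receives 60,000.

Marisol takes one-quarter of 640,000 = 160,000. The remaining 480,000 passes to the descendants.
The descendants' portion (480,000) is divided into 4 shares of 120,000: Benedek and Wendel each take 120,000; Valentina's 120,000 share passes to Valentina's issue; Kira's 120,000 share passes to Kira's issue.
Valentina's share (120,000) is divided into 2 shares of 60,000: Qadir and Celia each take 60,000.
Kira's share (120,000) is divided into 2 shares of 60,000: Marit and Ruthie each take 60,000.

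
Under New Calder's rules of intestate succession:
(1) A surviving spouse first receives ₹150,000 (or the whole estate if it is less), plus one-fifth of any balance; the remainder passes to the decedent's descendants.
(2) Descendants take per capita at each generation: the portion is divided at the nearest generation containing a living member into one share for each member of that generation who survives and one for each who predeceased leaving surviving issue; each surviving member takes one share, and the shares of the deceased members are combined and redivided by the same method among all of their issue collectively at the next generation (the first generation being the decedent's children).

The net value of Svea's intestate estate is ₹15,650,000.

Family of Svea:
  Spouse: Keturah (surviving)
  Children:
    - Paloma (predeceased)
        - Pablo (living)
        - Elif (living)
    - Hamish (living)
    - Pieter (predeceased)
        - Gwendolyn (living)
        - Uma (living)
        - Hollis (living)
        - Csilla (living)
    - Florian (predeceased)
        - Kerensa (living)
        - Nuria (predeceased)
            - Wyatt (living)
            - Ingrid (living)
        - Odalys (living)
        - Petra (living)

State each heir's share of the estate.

Keturah first takes ₹150,000, leaving a balance of ₹15,500,000. Keturah then takes one-fifth of the balance (₹3,100,000), for a total of ₹3,250,000. The remaining ₹12,400,000 passes to the descendants.
The descendants' portion (₹12,400,000) is divided at the children's generation into 4 shares of ₹3,100,000. Hamish takes ₹3,100,000. The 3 shares of the deceased (Paloma, Pieter, and Florian) are combined into a pool of ₹9,300,000.
That pool (₹9,300,000) is divided at the grandchildren's generation into 10 shares of ₹930,000. Pablo, Elif, Gwendolyn, Uma, Hollis, Csilla, Kerensa, Odalys, and Petra each take ₹930,000. The remaining share for the deceased Nuria (₹930,000) is carried to the next generation.
That pool (₹930,000) is divided at the great-grandchildren's generation equally among Wyatt and Ingrid: ₹465,000 each.

Keturah: ₹3,250,000; Pablo: ₹930,000; Elif: ₹930,000; Hamish: ₹3,100,000; Gwendolyn: ₹930,000; Uma: ₹930,000; Hollis: ₹930,000; Csilla: ₹930,000; Kerensa: ₹930,000; Wyatt: ₹465,000; Ingrid: ₹465,000; Odalys: ₹930,000; Petra: ₹930,000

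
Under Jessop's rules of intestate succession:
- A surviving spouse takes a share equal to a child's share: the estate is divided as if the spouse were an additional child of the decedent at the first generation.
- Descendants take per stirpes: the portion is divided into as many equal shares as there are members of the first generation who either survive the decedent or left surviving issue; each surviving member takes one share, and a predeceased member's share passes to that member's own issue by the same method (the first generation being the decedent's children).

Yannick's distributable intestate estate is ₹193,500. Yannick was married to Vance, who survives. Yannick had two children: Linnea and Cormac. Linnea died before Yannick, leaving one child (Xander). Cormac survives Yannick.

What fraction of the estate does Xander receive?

Xander receives 1/3 of the estate.

The spouse counts as an additional share at the children's level, so there are 3 primary shares of ₹64,500. Vance takes one such share (₹64,500).
The children's combined portion (₹129,000) is divided into 2 shares of ₹64,500: Cormac takes ₹64,500; Linnea's ₹64,500 share passes to Linnea's issue.
Linnea's share (₹64,500) passes entirely to Xander.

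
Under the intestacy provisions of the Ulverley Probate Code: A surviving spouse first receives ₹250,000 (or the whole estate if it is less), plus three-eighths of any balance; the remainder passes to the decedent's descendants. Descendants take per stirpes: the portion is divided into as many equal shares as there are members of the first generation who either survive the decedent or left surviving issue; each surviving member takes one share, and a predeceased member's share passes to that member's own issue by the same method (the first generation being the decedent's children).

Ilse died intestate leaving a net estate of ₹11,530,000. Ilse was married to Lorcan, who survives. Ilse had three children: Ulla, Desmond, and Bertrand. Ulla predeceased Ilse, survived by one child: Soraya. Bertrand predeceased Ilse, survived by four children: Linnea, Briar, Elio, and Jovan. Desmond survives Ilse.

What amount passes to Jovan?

Jovan receives ₹587,500.

Lorcan first takes ₹250,000, leaving a balance of ₹11,280,000. Lorcan then takes three-eighths of the balance (₹4,230,000), for a total of ₹4,480,000. The remaining ₹7,050,000 passes to the descendants.
The descendants' portion (₹7,050,000) is divided into 3 shares of ₹2,350,000: Desmond takes ₹2,350,000; Ulla's ₹2,350,000 share passes to Ulla's issue; Bertrand's ₹2,350,000 share passes to Bertrand's issue.
Ulla's share (₹2,350,000) passes entirely to Soraya.
Bertrand's share (₹2,350,000) is divided into 4 shares of ₹587,500: Linnea, Briar, Elio, and Jovan each take ₹587,500.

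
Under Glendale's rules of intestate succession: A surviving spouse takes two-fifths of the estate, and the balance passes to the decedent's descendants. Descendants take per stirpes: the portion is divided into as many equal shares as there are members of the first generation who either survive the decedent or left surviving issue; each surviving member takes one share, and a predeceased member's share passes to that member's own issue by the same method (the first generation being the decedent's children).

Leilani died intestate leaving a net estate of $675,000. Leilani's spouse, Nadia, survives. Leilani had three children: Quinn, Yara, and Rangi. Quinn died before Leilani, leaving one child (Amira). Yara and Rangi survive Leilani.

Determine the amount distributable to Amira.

Amira receives $135,000.

Nadia takes two-fifths of $675,000 = $270,000. The remaining $405,000 passes to the descendants.
The descendants' portion ($405,000) is divided into 3 shares of $135,000: Yara and Rangi each take $135,000; Quinn's $135,000 share passes to Quinn's issue.
Quinn's share ($135,000) passes entirely to Amira.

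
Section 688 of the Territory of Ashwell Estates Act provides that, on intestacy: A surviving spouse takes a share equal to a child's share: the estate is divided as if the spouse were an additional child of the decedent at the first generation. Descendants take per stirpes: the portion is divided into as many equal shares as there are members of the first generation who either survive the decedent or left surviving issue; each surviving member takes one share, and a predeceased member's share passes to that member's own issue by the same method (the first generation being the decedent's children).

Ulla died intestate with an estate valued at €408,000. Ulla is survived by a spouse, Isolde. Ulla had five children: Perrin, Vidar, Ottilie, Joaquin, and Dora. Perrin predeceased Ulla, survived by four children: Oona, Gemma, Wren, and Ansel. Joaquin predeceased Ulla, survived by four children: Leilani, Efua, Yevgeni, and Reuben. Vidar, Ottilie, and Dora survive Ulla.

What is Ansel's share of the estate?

The spouse counts as an additional share at the children's level, so there are 6 primary shares of €68,000. Isolde takes one such share (€68,000).
The children's combined portion (€340,000) is divided into 5 shares of €68,000: Vidar, Ottilie, and Dora each take €68,000; Perrin's €68,000 share passes to Perrin's issue; Joaquin's €68,000 share passes to Joaquin's issue.
Perrin's share (€68,000) is divided into 4 shares of €17,000: Oona, Gemma, Wren, and Ansel each take €17,000.
Joaquin's share (€68,000) is divided into 4 shares of €17,000: Leilani, Efua, Yevgeni, and Reuben each take €17,000.

Ansel receives €17,000.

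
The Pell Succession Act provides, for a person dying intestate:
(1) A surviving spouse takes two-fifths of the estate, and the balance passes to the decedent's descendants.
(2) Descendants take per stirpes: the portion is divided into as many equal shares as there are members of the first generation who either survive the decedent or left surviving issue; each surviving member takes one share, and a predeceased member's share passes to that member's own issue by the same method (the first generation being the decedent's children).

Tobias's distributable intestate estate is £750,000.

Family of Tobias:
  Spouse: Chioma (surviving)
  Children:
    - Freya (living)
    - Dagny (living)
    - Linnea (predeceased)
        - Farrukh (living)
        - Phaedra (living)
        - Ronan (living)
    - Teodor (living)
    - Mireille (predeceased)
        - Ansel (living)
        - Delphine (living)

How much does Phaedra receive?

Chioma takes two-fifths of £750,000 = £300,000. The remaining £450,000 passes to the descendants.
The descendants' portion (£450,000) is divided into 5 shares of £90,000: Freya, Dagny, and Teodor each take £90,000; Linnea's £90,000 share passes to Linnea's issue; Mireille's £90,000 share passes to Mireille's issue.
Linnea's share (£90,000) is divided into 3 shares of £30,000: Farrukh, Phaedra, and Ronan each take £30,000.
Mireille's share (£90,000) is divided into 2 shares of £45,000: Ansel and Delphine each take £45,000.

Phaedra receives £30,000.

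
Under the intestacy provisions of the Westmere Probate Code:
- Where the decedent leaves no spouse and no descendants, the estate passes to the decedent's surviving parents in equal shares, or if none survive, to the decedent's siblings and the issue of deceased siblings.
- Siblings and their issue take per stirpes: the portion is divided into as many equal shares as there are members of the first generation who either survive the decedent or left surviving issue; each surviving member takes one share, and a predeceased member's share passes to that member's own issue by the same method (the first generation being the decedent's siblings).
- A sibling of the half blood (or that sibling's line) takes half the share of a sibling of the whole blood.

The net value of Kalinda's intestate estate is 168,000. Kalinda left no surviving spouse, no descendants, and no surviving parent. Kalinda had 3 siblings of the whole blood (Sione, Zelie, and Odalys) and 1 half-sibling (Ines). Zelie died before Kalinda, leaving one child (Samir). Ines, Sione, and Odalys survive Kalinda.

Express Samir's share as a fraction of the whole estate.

Samir receives 2/7 of the estate.

The entire 168,000 passes to the siblings and their issue.
Counting each half-blood sibling's line as half a unit, there are 7/2 units in 168,000, so one unit is 48,000. Whole-blood lines (Sione, Zelie, and Odalys) take 48,000 each; half-blood lines (Ines) take 24,000 each.
Zelie's share (48,000) passes entirely to Samir.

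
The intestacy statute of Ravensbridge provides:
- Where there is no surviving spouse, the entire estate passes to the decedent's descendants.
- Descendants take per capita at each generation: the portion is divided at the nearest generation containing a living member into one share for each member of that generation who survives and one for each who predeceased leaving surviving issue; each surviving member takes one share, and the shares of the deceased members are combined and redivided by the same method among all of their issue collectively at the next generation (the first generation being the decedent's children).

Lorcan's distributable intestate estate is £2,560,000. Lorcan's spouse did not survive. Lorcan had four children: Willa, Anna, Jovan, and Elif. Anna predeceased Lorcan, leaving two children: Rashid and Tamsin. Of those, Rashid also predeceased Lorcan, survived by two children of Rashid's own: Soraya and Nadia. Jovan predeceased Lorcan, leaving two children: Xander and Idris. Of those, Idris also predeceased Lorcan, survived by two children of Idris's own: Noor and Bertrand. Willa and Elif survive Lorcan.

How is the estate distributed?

Willa: £640,000; Soraya: £160,000; Nadia: £160,000; Tamsin: £320,000; Xander: £320,000; Noor: £160,000; Bertrand: £160,000; Elif: £640,000

The entire £2,560,000 passes to the descendants.
That amount (£2,560,000) is divided at the children's generation into 4 shares of £640,000. Willa and Elif each take £640,000. The 2 shares of the deceased (Anna and Jovan) are combined into a pool of £1,280,000.
That pool (£1,280,000) is divided at the grandchildren's generation into 4 shares of £320,000. Tamsin and Xander each take £320,000. The 2 shares of the deceased (Rashid and Idris) are combined into a pool of £640,000.
That pool (£640,000) is divided at the great-grandchildren's generation equally among Soraya, Nadia, Noor, and Bertrand: £160,000 each.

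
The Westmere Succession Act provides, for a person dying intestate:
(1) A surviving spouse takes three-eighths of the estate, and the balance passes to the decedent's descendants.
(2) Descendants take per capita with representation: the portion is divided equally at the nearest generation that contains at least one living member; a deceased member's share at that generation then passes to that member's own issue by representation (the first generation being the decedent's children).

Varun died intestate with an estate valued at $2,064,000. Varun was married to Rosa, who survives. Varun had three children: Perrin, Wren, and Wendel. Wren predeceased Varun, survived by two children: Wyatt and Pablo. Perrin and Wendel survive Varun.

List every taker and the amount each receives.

Rosa: $774,000; Perrin: $430,000; Wyatt: $215,000; Pablo: $215,000; Wendel: $430,000

Rosa takes three-eighths of $2,064,000 = $774,000. The remaining $1,290,000 passes to the descendants.
The descendants' portion ($1,290,000) is divided into 3 shares of $430,000: Perrin and Wendel each take $430,000; Wren's $430,000 share passes to Wren's issue.
Wren's share ($430,000) is divided into 2 shares of $215,000: Wyatt and Pablo each take $215,000.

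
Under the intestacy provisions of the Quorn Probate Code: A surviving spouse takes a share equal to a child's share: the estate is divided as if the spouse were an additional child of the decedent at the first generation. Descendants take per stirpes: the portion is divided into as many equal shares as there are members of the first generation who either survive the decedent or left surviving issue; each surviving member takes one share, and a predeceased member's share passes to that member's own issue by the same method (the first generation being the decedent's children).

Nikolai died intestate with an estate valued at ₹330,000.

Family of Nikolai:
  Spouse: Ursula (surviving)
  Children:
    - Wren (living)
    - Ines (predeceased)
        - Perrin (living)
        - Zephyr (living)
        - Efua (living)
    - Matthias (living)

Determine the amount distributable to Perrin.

The spouse counts as an additional share at the children's level, so there are 4 primary shares of ₹82,500. Ursula takes one such share (₹82,500).
The children's combined portion (₹247,500) is divided into 3 shares of ₹82,500: Wren and Matthias each take ₹82,500; Ines's ₹82,500 share passes to Ines's issue.
Ines's share (₹82,500) is divided into 3 shares of ₹27,500: Perrin, Zephyr, and Efua each take ₹27,500.

Perrin receives ₹27,500.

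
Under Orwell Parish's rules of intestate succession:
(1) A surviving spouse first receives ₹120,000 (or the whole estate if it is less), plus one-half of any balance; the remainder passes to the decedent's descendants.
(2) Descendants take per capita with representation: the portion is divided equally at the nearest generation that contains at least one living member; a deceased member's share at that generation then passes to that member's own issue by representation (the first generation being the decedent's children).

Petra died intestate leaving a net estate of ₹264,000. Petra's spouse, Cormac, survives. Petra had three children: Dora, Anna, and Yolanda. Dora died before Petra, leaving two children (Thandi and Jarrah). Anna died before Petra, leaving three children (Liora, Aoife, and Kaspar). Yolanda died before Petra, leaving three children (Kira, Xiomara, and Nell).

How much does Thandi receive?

Thandi receives ₹9,000.

Cormac first takes ₹120,000, leaving a balance of ₹144,000. Cormac then takes one-half of the balance (₹72,000), for a total of ₹192,000. The remaining ₹72,000 passes to the descendants.
No child survives, so the initial division is made at the grandchildren's generation.
The descendants' portion (₹72,000) is divided into 8 shares of ₹9,000: Thandi, Jarrah, Liora, Aoife, Kaspar, Kira, Xiomara, and Nell each take ₹9,000.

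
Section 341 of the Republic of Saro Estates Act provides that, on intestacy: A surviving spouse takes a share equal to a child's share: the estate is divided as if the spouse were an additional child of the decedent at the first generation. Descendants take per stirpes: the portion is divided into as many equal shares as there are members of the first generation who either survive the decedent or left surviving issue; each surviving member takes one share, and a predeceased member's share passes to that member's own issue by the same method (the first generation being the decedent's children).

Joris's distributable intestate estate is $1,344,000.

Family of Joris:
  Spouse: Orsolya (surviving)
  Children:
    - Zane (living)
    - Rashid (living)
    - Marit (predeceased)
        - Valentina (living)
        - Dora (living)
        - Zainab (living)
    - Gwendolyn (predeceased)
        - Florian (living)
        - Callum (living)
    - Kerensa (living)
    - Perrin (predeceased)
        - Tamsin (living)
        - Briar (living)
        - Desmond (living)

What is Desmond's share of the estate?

The spouse counts as an additional share at the children's level, so there are 7 primary shares of $192,000. Orsolya takes one such share ($192,000).
The children's combined portion ($1,152,000) is divided into 6 shares of $192,000: Zane, Rashid, and Kerensa each take $192,000; Marit's $192,000 share passes to Marit's issue; Gwendolyn's $192,000 share passes to Gwendolyn's issue; Perrin's $192,000 share passes to Perrin's issue.
Marit's share ($192,000) is divided into 3 shares of $64,000: Valentina, Dora, and Zainab each take $64,000.
Gwendolyn's share ($192,000) is divided into 2 shares of $96,000: Florian and Callum each take $96,000.
Perrin's share ($192,000) is divided into 3 shares of $64,000: Tamsin, Briar, and Desmond each take $64,000.

Desmond receives $64,000.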